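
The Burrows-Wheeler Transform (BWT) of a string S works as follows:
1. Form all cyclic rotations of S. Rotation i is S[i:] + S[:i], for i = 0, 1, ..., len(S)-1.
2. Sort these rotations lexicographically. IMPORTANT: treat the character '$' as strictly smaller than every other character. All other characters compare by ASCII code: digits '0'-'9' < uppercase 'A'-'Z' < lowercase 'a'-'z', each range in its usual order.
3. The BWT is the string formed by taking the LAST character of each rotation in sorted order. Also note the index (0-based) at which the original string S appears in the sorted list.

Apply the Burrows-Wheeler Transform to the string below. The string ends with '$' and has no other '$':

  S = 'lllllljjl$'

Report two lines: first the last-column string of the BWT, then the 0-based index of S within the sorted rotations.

All 10 rotations (rotation i = S[i:]+S[:i]):
  rot[0] = lllllljjl$
  rot[1] = llllljjl$l
  rot[2] = lllljjl$ll
  rot[3] = llljjl$lll
  rot[4] = lljjl$llll
  rot[5] = ljjl$lllll
  rot[6] = jjl$llllll
  rot[7] = jl$llllllj
  rot[8] = l$lllllljj
  rot[9] = $lllllljjl
Sorted (with $ < everything):
  sorted[0] = $lllllljjl  (last char: 'l')
  sorted[1] = jjl$llllll  (last char: 'l')
  sorted[2] = jl$llllllj  (last char: 'j')
  sorted[3] = l$lllllljj  (last char: 'j')
  sorted[4] = ljjl$lllll  (last char: 'l')
  sorted[5] = lljjl$llll  (last char: 'l')
  sorted[6] = llljjl$lll  (last char: 'l')
  sorted[7] = lllljjl$ll  (last char: 'l')
  sorted[8] = llllljjl$l  (last char: 'l')
  sorted[9] = lllllljjl$  (last char: '$')
Last column: lljjlllll$
Original string S is at sorted index 9

Answer: lljjlllll$
9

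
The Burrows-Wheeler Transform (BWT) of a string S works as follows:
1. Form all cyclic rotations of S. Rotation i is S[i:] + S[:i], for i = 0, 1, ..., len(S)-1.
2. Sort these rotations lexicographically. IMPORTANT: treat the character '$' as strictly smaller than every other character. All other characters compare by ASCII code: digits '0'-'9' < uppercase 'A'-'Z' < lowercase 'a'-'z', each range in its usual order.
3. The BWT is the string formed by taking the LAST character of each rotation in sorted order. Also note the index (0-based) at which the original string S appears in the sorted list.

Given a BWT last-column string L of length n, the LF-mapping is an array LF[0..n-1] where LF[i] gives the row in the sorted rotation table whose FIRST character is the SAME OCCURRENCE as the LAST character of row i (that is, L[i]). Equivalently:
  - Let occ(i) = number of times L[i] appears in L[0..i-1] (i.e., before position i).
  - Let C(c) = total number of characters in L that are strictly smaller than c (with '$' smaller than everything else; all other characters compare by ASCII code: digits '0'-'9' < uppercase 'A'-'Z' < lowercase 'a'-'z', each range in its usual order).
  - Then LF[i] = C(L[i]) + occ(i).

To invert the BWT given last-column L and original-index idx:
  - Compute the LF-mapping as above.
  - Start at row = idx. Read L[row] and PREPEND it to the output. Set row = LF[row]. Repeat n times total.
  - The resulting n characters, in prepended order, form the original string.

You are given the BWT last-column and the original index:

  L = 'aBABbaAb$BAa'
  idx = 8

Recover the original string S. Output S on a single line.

Answer: aBAbBAABaba$

Derivation:
LF mapping: 7 4 1 5 10 8 2 11 0 6 3 9
Walk LF starting at row 8, prepending L[row]:
  step 1: row=8, L[8]='$', prepend. Next row=LF[8]=0
  step 2: row=0, L[0]='a', prepend. Next row=LF[0]=7
  step 3: row=7, L[7]='b', prepend. Next row=LF[7]=11
  step 4: row=11, L[11]='a', prepend. Next row=LF[11]=9
  step 5: row=9, L[9]='B', prepend. Next row=LF[9]=6
  step 6: row=6, L[6]='A', prepend. Next row=LF[6]=2
  step 7: row=2, L[2]='A', prepend. Next row=LF[2]=1
  step 8: row=1, L[1]='B', prepend. Next row=LF[1]=4
  step 9: row=4, L[4]='b', prepend. Next row=LF[4]=10
  step 10: row=10, L[10]='A', prepend. Next row=LF[10]=3
  step 11: row=3, L[3]='B', prepend. Next row=LF[3]=5
  step 12: row=5, L[5]='a', prepend. Next row=LF[5]=8
Reversed output: aBAbBAABaba$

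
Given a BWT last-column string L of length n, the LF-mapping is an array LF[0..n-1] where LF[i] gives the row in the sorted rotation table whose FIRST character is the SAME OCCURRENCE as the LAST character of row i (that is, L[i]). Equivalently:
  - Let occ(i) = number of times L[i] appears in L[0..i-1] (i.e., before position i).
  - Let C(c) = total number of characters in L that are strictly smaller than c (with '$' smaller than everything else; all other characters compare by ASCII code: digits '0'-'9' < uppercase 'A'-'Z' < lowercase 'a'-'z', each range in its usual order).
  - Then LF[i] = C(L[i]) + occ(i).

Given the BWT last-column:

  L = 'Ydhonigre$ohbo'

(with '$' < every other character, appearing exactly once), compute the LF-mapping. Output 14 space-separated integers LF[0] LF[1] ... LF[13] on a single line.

Char counts: '$':1, 'Y':1, 'b':1, 'd':1, 'e':1, 'g':1, 'h':2, 'i':1, 'n':1, 'o':3, 'r':1
C (first-col start): C('$')=0, C('Y')=1, C('b')=2, C('d')=3, C('e')=4, C('g')=5, C('h')=6, C('i')=8, C('n')=9, C('o')=10, C('r')=13
L[0]='Y': occ=0, LF[0]=C('Y')+0=1+0=1
L[1]='d': occ=0, LF[1]=C('d')+0=3+0=3
L[2]='h': occ=0, LF[2]=C('h')+0=6+0=6
L[3]='o': occ=0, LF[3]=C('o')+0=10+0=10
L[4]='n': occ=0, LF[4]=C('n')+0=9+0=9
L[5]='i': occ=0, LF[5]=C('i')+0=8+0=8
L[6]='g': occ=0, LF[6]=C('g')+0=5+0=5
L[7]='r': occ=0, LF[7]=C('r')+0=13+0=13
L[8]='e': occ=0, LF[8]=C('e')+0=4+0=4
L[9]='$': occ=0, LF[9]=C('$')+0=0+0=0
L[10]='o': occ=1, LF[10]=C('o')+1=10+1=11
L[11]='h': occ=1, LF[11]=C('h')+1=6+1=7
L[12]='b': occ=0, LF[12]=C('b')+0=2+0=2
L[13]='o': occ=2, LF[13]=C('o')+2=10+2=12

Answer: 1 3 6 10 9 8 5 13 4 0 11 7 2 12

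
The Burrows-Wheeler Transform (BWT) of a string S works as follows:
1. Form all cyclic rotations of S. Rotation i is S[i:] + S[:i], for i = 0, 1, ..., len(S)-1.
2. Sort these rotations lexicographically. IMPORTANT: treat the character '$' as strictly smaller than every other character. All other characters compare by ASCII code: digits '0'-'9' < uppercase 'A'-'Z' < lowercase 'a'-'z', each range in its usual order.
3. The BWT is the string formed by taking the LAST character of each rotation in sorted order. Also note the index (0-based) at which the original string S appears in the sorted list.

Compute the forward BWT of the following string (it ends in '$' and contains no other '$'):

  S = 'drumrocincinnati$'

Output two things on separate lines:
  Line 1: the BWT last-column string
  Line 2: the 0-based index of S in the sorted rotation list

Answer: inon$tccuniirmdar
4

Derivation:
All 17 rotations (rotation i = S[i:]+S[:i]):
  rot[0] = drumrocincinnati$
  rot[1] = rumrocincinnati$d
  rot[2] = umrocincinnati$dr
  rot[3] = mrocincinnati$dru
  rot[4] = rocincinnati$drum
  rot[5] = ocincinnati$drumr
  rot[6] = cincinnati$drumro
  rot[7] = incinnati$drumroc
  rot[8] = ncinnati$drumroci
  rot[9] = cinnati$drumrocin
  rot[10] = innati$drumrocinc
  rot[11] = nnati$drumrocinci
  rot[12] = nati$drumrocincin
  rot[13] = ati$drumrocincinn
  rot[14] = ti$drumrocincinna
  rot[15] = i$drumrocincinnat
  rot[16] = $drumrocincinnati
Sorted (with $ < everything):
  sorted[0] = $drumrocincinnati  (last char: 'i')
  sorted[1] = ati$drumrocincinn  (last char: 'n')
  sorted[2] = cincinnati$drumro  (last char: 'o')
  sorted[3] = cinnati$drumrocin  (last char: 'n')
  sorted[4] = drumrocincinnati$  (last char: '$')
  sorted[5] = i$drumrocincinnat  (last char: 't')
  sorted[6] = incinnati$drumroc  (last char: 'c')
  sorted[7] = innati$drumrocinc  (last char: 'c')
  sorted[8] = mrocincinnati$dru  (last char: 'u')
  sorted[9] = nati$drumrocincin  (last char: 'n')
  sorted[10] = ncinnati$drumroci  (last char: 'i')
  sorted[11] = nnati$drumrocinci  (last char: 'i')
  sorted[12] = ocincinnati$drumr  (last char: 'r')
  sorted[13] = rocincinnati$drum  (last char: 'm')
  sorted[14] = rumrocincinnati$d  (last char: 'd')
  sorted[15] = ti$drumrocincinna  (last char: 'a')
  sorted[16] = umrocincinnati$dr  (last char: 'r')
Last column: inon$tccuniirmdar
Original string S is at sorted index 4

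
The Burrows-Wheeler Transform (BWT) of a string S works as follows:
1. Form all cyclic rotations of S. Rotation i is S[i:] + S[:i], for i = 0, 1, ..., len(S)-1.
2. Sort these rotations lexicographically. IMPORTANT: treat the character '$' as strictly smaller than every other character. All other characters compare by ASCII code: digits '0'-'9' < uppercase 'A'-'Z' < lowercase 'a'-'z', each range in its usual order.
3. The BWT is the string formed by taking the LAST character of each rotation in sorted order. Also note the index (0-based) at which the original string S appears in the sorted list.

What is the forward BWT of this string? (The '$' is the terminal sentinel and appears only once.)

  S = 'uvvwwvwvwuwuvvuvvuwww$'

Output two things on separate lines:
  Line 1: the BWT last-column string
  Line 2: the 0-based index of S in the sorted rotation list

All 22 rotations (rotation i = S[i:]+S[:i]):
  rot[0] = uvvwwvwvwuwuvvuvvuwww$
  rot[1] = vvwwvwvwuwuvvuvvuwww$u
  rot[2] = vwwvwvwuwuvvuvvuwww$uv
  rot[3] = wwvwvwuwuvvuvvuwww$uvv
  rot[4] = wvwvwuwuvvuvvuwww$uvvw
  rot[5] = vwvwuwuvvuvvuwww$uvvww
  rot[6] = wvwuwuvvuvvuwww$uvvwwv
  rot[7] = vwuwuvvuvvuwww$uvvwwvw
  rot[8] = wuwuvvuvvuwww$uvvwwvwv
  rot[9] = uwuvvuvvuwww$uvvwwvwvw
  rot[10] = wuvvuvvuwww$uvvwwvwvwu
  rot[11] = uvvuvvuwww$uvvwwvwvwuw
  rot[12] = vvuvvuwww$uvvwwvwvwuwu
  rot[13] = vuvvuwww$uvvwwvwvwuwuv
  rot[14] = uvvuwww$uvvwwvwvwuwuvv
  rot[15] = vvuwww$uvvwwvwvwuwuvvu
  rot[16] = vuwww$uvvwwvwvwuwuvvuv
  rot[17] = uwww$uvvwwvwvwuwuvvuvv
  rot[18] = www$uvvwwvwvwuwuvvuvvu
  rot[19] = ww$uvvwwvwvwuwuvvuvvuw
  rot[20] = w$uvvwwvwvwuwuvvuvvuww
  rot[21] = $uvvwwvwvwuwuvvuvvuwww
Sorted (with $ < everything):
  sorted[0] = $uvvwwvwvwuwuvvuvvuwww  (last char: 'w')
  sorted[1] = uvvuvvuwww$uvvwwvwvwuw  (last char: 'w')
  sorted[2] = uvvuwww$uvvwwvwvwuwuvv  (last char: 'v')
  sorted[3] = uvvwwvwvwuwuvvuvvuwww$  (last char: '$')
  sorted[4] = uwuvvuvvuwww$uvvwwvwvw  (last char: 'w')
  sorted[5] = uwww$uvvwwvwvwuwuvvuvv  (last char: 'v')
  sorted[6] = vuvvuwww$uvvwwvwvwuwuv  (last char: 'v')
  sorted[7] = vuwww$uvvwwvwvwuwuvvuv  (last char: 'v')
  sorted[8] = vvuvvuwww$uvvwwvwvwuwu  (last char: 'u')
  sorted[9] = vvuwww$uvvwwvwvwuwuvvu  (last char: 'u')
  sorted[10] = vvwwvwvwuwuvvuvvuwww$u  (last char: 'u')
  sorted[11] = vwuwuvvuvvuwww$uvvwwvw  (last char: 'w')
  sorted[12] = vwvwuwuvvuvvuwww$uvvww  (last char: 'w')
  sorted[13] = vwwvwvwuwuvvuvvuwww$uv  (last char: 'v')
  sorted[14] = w$uvvwwvwvwuwuvvuvvuww  (last char: 'w')
  sorted[15] = wuvvuvvuwww$uvvwwvwvwu  (last char: 'u')
  sorted[16] = wuwuvvuvvuwww$uvvwwvwv  (last char: 'v')
  sorted[17] = wvwuwuvvuvvuwww$uvvwwv  (last char: 'v')
  sorted[18] = wvwvwuwuvvuvvuwww$uvvw  (last char: 'w')
  sorted[19] = ww$uvvwwvwvwuwuvvuvvuw  (last char: 'w')
  sorted[20] = wwvwvwuwuvvuvvuwww$uvv  (last char: 'v')
  sorted[21] = www$uvvwwvwvwuwuvvuvvu  (last char: 'u')
Last column: wwv$wvvvuuuwwvwuvvwwvu
Original string S is at sorted index 3

Answer: wwv$wvvvuuuwwvwuvvwwvu
3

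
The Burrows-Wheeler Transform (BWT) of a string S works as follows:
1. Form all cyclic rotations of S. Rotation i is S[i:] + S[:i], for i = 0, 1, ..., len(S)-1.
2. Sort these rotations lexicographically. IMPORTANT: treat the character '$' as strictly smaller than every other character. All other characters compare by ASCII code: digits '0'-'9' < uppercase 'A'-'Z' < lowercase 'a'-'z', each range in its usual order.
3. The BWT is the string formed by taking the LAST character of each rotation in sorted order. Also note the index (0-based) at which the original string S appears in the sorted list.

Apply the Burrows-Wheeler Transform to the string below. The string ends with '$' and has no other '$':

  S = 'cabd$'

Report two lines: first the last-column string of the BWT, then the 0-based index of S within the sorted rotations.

Answer: dca$b
3

Derivation:
All 5 rotations (rotation i = S[i:]+S[:i]):
  rot[0] = cabd$
  rot[1] = abd$c
  rot[2] = bd$ca
  rot[3] = d$cab
  rot[4] = $cabd
Sorted (with $ < everything):
  sorted[0] = $cabd  (last char: 'd')
  sorted[1] = abd$c  (last char: 'c')
  sorted[2] = bd$ca  (last char: 'a')
  sorted[3] = cabd$  (last char: '$')
  sorted[4] = d$cab  (last char: 'b')
Last column: dca$b
Original string S is at sorted index 3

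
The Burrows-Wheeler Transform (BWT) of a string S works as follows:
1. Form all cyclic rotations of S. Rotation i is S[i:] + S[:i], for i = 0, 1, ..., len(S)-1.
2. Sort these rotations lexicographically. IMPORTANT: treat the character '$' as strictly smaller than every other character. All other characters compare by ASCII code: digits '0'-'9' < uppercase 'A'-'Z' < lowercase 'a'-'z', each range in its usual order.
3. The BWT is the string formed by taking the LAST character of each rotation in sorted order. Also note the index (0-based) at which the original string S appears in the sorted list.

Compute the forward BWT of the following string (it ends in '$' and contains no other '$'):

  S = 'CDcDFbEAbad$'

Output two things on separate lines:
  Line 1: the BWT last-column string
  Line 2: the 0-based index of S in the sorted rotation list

Answer: dE$cCbDbFADa
2

Derivation:
All 12 rotations (rotation i = S[i:]+S[:i]):
  rot[0] = CDcDFbEAbad$
  rot[1] = DcDFbEAbad$C
  rot[2] = cDFbEAbad$CD
  rot[3] = DFbEAbad$CDc
  rot[4] = FbEAbad$CDcD
  rot[5] = bEAbad$CDcDF
  rot[6] = EAbad$CDcDFb
  rot[7] = Abad$CDcDFbE
  rot[8] = bad$CDcDFbEA
  rot[9] = ad$CDcDFbEAb
  rot[10] = d$CDcDFbEAba
  rot[11] = $CDcDFbEAbad
Sorted (with $ < everything):
  sorted[0] = $CDcDFbEAbad  (last char: 'd')
  sorted[1] = Abad$CDcDFbE  (last char: 'E')
  sorted[2] = CDcDFbEAbad$  (last char: '$')
  sorted[3] = DFbEAbad$CDc  (last char: 'c')
  sorted[4] = DcDFbEAbad$C  (last char: 'C')
  sorted[5] = EAbad$CDcDFb  (last char: 'b')
  sorted[6] = FbEAbad$CDcD  (last char: 'D')
  sorted[7] = ad$CDcDFbEAb  (last char: 'b')
  sorted[8] = bEAbad$CDcDF  (last char: 'F')
  sorted[9] = bad$CDcDFbEA  (last char: 'A')
  sorted[10] = cDFbEAbad$CD  (last char: 'D')
  sorted[11] = d$CDcDFbEAba  (last char: 'a')
Last column: dE$cCbDbFADa
Original string S is at sorted index 2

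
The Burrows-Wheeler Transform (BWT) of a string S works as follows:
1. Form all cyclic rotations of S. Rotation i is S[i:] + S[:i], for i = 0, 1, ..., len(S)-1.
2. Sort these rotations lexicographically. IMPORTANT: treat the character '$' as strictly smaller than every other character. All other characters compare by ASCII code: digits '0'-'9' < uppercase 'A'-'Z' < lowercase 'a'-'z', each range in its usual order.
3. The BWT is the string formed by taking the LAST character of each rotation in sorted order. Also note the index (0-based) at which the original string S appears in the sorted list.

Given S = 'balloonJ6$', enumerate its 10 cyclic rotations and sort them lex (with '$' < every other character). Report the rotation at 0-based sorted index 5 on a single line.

All 10 rotations (rotation i = S[i:]+S[:i]):
  rot[0] = balloonJ6$
  rot[1] = alloonJ6$b
  rot[2] = lloonJ6$ba
  rot[3] = loonJ6$bal
  rot[4] = oonJ6$ball
  rot[5] = onJ6$ballo
  rot[6] = nJ6$balloo
  rot[7] = J6$balloon
  rot[8] = 6$balloonJ
  rot[9] = $balloonJ6
Sorted (with $ < everything):
  sorted[0] = $balloonJ6
  sorted[1] = 6$balloonJ
  sorted[2] = J6$balloon
  sorted[3] = alloonJ6$b
  sorted[4] = balloonJ6$
  sorted[5] = lloonJ6$ba
  sorted[6] = loonJ6$bal
  sorted[7] = nJ6$balloo
  sorted[8] = onJ6$ballo
  sorted[9] = oonJ6$ball
sorted[5] = lloonJ6$ba

Answer: lloonJ6$ba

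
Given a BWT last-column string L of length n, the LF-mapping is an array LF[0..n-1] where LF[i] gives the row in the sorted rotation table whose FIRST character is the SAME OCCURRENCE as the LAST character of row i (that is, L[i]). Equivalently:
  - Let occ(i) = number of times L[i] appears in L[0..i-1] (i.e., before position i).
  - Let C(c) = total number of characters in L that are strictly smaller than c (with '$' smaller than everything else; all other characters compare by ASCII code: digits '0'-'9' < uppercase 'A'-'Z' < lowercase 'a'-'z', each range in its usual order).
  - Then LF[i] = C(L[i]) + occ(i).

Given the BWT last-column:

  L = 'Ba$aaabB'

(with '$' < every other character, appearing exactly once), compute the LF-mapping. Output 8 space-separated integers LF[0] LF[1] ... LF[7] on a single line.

Char counts: '$':1, 'B':2, 'a':4, 'b':1
C (first-col start): C('$')=0, C('B')=1, C('a')=3, C('b')=7
L[0]='B': occ=0, LF[0]=C('B')+0=1+0=1
L[1]='a': occ=0, LF[1]=C('a')+0=3+0=3
L[2]='$': occ=0, LF[2]=C('$')+0=0+0=0
L[3]='a': occ=1, LF[3]=C('a')+1=3+1=4
L[4]='a': occ=2, LF[4]=C('a')+2=3+2=5
L[5]='a': occ=3, LF[5]=C('a')+3=3+3=6
L[6]='b': occ=0, LF[6]=C('b')+0=7+0=7
L[7]='B': occ=1, LF[7]=C('B')+1=1+1=2

Answer: 1 3 0 4 5 6 7 2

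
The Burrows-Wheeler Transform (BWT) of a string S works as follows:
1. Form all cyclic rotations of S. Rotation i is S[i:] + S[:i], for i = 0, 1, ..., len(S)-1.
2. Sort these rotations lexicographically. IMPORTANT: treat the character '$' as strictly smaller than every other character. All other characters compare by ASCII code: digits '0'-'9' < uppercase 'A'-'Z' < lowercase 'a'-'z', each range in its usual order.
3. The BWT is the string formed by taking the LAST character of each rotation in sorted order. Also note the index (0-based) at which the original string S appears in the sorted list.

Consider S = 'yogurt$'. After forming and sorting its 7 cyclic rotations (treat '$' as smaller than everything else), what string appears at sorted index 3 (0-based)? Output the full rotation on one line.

All 7 rotations (rotation i = S[i:]+S[:i]):
  rot[0] = yogurt$
  rot[1] = ogurt$y
  rot[2] = gurt$yo
  rot[3] = urt$yog
  rot[4] = rt$yogu
  rot[5] = t$yogur
  rot[6] = $yogurt
Sorted (with $ < everything):
  sorted[0] = $yogurt
  sorted[1] = gurt$yo
  sorted[2] = ogurt$y
  sorted[3] = rt$yogu
  sorted[4] = t$yogur
  sorted[5] = urt$yog
  sorted[6] = yogurt$
sorted[3] = rt$yogu

Answer: rt$yogu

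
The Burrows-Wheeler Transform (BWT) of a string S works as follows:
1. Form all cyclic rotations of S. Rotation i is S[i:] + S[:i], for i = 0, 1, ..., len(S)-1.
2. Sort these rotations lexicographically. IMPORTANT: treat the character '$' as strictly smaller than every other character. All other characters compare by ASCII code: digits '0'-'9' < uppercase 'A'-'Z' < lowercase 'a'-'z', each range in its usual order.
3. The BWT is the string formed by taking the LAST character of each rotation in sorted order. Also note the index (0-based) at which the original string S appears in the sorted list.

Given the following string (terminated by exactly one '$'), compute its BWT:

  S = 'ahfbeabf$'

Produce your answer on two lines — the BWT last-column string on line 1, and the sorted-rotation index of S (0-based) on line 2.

Answer: fe$fabbha
2

Derivation:
All 9 rotations (rotation i = S[i:]+S[:i]):
  rot[0] = ahfbeabf$
  rot[1] = hfbeabf$a
  rot[2] = fbeabf$ah
  rot[3] = beabf$ahf
  rot[4] = eabf$ahfb
  rot[5] = abf$ahfbe
  rot[6] = bf$ahfbea
  rot[7] = f$ahfbeab
  rot[8] = $ahfbeabf
Sorted (with $ < everything):
  sorted[0] = $ahfbeabf  (last char: 'f')
  sorted[1] = abf$ahfbe  (last char: 'e')
  sorted[2] = ahfbeabf$  (last char: '$')
  sorted[3] = beabf$ahf  (last char: 'f')
  sorted[4] = bf$ahfbea  (last char: 'a')
  sorted[5] = eabf$ahfb  (last char: 'b')
  sorted[6] = f$ahfbeab  (last char: 'b')
  sorted[7] = fbeabf$ah  (last char: 'h')
  sorted[8] = hfbeabf$a  (last char: 'a')
Last column: fe$fabbha
Original string S is at sorted index 2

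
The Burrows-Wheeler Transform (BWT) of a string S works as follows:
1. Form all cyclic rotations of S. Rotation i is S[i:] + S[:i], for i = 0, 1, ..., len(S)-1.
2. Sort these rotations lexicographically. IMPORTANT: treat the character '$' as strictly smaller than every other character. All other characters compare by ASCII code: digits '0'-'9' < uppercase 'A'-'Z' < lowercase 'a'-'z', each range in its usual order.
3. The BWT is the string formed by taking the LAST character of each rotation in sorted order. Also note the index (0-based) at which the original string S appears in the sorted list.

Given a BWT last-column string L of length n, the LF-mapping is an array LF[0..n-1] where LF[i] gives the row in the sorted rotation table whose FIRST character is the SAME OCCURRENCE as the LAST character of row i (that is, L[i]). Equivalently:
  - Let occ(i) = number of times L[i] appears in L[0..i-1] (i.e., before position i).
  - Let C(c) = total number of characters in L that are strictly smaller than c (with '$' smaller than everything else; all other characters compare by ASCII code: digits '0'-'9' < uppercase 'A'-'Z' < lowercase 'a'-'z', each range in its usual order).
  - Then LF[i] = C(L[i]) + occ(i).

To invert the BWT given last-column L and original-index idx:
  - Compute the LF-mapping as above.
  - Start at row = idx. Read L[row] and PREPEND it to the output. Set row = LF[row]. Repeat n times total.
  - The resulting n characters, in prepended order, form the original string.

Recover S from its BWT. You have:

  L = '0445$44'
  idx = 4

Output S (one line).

Answer: 445440$

Derivation:
LF mapping: 1 2 3 6 0 4 5
Walk LF starting at row 4, prepending L[row]:
  step 1: row=4, L[4]='$', prepend. Next row=LF[4]=0
  step 2: row=0, L[0]='0', prepend. Next row=LF[0]=1
  step 3: row=1, L[1]='4', prepend. Next row=LF[1]=2
  step 4: row=2, L[2]='4', prepend. Next row=LF[2]=3
  step 5: row=3, L[3]='5', prepend. Next row=LF[3]=6
  step 6: row=6, L[6]='4', prepend. Next row=LF[6]=5
  step 7: row=5, L[5]='4', prepend. Next row=LF[5]=4
Reversed output: 445440$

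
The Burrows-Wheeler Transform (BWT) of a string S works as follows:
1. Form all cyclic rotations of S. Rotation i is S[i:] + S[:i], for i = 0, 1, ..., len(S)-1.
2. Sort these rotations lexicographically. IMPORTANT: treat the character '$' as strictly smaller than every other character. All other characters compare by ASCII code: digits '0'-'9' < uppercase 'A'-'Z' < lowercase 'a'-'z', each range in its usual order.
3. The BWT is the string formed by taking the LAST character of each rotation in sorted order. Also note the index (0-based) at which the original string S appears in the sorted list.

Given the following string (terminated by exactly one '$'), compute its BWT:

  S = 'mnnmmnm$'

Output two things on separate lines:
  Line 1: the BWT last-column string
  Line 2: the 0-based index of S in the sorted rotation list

Answer: mnnm$mnm
4

Derivation:
All 8 rotations (rotation i = S[i:]+S[:i]):
  rot[0] = mnnmmnm$
  rot[1] = nnmmnm$m
  rot[2] = nmmnm$mn
  rot[3] = mmnm$mnn
  rot[4] = mnm$mnnm
  rot[5] = nm$mnnmm
  rot[6] = m$mnnmmn
  rot[7] = $mnnmmnm
Sorted (with $ < everything):
  sorted[0] = $mnnmmnm  (last char: 'm')
  sorted[1] = m$mnnmmn  (last char: 'n')
  sorted[2] = mmnm$mnn  (last char: 'n')
  sorted[3] = mnm$mnnm  (last char: 'm')
  sorted[4] = mnnmmnm$  (last char: '$')
  sorted[5] = nm$mnnmm  (last char: 'm')
  sorted[6] = nmmnm$mn  (last char: 'n')
  sorted[7] = nnmmnm$m  (last char: 'm')
Last column: mnnm$mnm
Original string S is at sorted index 4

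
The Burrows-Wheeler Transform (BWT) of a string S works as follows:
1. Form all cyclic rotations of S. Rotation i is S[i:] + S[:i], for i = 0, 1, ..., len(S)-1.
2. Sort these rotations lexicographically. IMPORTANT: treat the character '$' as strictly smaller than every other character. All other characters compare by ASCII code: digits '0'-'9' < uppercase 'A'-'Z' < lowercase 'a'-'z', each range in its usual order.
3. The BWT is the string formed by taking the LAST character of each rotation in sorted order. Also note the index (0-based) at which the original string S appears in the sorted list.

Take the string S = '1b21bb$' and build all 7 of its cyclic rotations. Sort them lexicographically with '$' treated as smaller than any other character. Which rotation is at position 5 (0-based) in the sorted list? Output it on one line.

Answer: b21bb$1

Derivation:
All 7 rotations (rotation i = S[i:]+S[:i]):
  rot[0] = 1b21bb$
  rot[1] = b21bb$1
  rot[2] = 21bb$1b
  rot[3] = 1bb$1b2
  rot[4] = bb$1b21
  rot[5] = b$1b21b
  rot[6] = $1b21bb
Sorted (with $ < everything):
  sorted[0] = $1b21bb
  sorted[1] = 1b21bb$
  sorted[2] = 1bb$1b2
  sorted[3] = 21bb$1b
  sorted[4] = b$1b21b
  sorted[5] = b21bb$1
  sorted[6] = bb$1b21
sorted[5] = b21bb$1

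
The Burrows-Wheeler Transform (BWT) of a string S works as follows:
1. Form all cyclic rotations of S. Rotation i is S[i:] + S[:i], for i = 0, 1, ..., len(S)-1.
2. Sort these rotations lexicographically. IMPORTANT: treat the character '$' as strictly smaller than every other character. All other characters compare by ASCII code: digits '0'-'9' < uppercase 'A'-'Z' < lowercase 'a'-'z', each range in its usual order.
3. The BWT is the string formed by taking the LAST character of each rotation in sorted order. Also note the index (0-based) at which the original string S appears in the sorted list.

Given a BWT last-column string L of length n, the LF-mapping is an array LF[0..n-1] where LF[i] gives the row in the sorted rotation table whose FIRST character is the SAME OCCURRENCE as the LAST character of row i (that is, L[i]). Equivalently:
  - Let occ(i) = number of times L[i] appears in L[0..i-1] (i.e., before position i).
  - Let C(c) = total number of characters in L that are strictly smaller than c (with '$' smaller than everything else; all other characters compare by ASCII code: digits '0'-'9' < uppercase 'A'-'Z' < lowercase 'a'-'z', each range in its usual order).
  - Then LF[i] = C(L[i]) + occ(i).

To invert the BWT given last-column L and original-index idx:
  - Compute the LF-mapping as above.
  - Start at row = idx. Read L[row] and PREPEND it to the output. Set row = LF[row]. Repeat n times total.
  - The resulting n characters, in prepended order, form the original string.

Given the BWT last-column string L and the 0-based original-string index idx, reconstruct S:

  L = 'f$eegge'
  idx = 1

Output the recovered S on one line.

Answer: eeeggf$

Derivation:
LF mapping: 4 0 1 2 5 6 3
Walk LF starting at row 1, prepending L[row]:
  step 1: row=1, L[1]='$', prepend. Next row=LF[1]=0
  step 2: row=0, L[0]='f', prepend. Next row=LF[0]=4
  step 3: row=4, L[4]='g', prepend. Next row=LF[4]=5
  step 4: row=5, L[5]='g', prepend. Next row=LF[5]=6
  step 5: row=6, L[6]='e', prepend. Next row=LF[6]=3
  step 6: row=3, L[3]='e', prepend. Next row=LF[3]=2
  step 7: row=2, L[2]='e', prepend. Next row=LF[2]=1
Reversed output: eeeggf$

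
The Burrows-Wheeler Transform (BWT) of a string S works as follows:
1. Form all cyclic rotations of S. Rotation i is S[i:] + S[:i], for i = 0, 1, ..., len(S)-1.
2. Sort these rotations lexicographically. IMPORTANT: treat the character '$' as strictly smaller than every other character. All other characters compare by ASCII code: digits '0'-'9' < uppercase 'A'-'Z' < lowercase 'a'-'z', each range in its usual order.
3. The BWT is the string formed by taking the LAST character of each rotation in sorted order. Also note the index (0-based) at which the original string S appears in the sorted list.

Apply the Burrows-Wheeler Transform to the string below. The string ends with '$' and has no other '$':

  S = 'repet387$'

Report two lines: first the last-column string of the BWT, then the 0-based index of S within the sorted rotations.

All 9 rotations (rotation i = S[i:]+S[:i]):
  rot[0] = repet387$
  rot[1] = epet387$r
  rot[2] = pet387$re
  rot[3] = et387$rep
  rot[4] = t387$repe
  rot[5] = 387$repet
  rot[6] = 87$repet3
  rot[7] = 7$repet38
  rot[8] = $repet387
Sorted (with $ < everything):
  sorted[0] = $repet387  (last char: '7')
  sorted[1] = 387$repet  (last char: 't')
  sorted[2] = 7$repet38  (last char: '8')
  sorted[3] = 87$repet3  (last char: '3')
  sorted[4] = epet387$r  (last char: 'r')
  sorted[5] = et387$rep  (last char: 'p')
  sorted[6] = pet387$re  (last char: 'e')
  sorted[7] = repet387$  (last char: '$')
  sorted[8] = t387$repe  (last char: 'e')
Last column: 7t83rpe$e
Original string S is at sorted index 7

Answer: 7t83rpe$e
7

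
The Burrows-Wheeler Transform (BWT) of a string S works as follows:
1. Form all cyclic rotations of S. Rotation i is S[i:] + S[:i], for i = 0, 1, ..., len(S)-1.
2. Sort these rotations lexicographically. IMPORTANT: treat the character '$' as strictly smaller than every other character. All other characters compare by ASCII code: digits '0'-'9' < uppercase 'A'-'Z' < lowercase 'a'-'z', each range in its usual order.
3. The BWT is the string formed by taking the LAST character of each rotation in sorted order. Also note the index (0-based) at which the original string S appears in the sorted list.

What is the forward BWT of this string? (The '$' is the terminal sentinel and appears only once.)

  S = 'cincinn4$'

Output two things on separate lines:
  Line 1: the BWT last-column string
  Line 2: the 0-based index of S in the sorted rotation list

All 9 rotations (rotation i = S[i:]+S[:i]):
  rot[0] = cincinn4$
  rot[1] = incinn4$c
  rot[2] = ncinn4$ci
  rot[3] = cinn4$cin
  rot[4] = inn4$cinc
  rot[5] = nn4$cinci
  rot[6] = n4$cincin
  rot[7] = 4$cincinn
  rot[8] = $cincinn4
Sorted (with $ < everything):
  sorted[0] = $cincinn4  (last char: '4')
  sorted[1] = 4$cincinn  (last char: 'n')
  sorted[2] = cincinn4$  (last char: '$')
  sorted[3] = cinn4$cin  (last char: 'n')
  sorted[4] = incinn4$c  (last char: 'c')
  sorted[5] = inn4$cinc  (last char: 'c')
  sorted[6] = n4$cincin  (last char: 'n')
  sorted[7] = ncinn4$ci  (last char: 'i')
  sorted[8] = nn4$cinci  (last char: 'i')
Last column: 4n$nccnii
Original string S is at sorted index 2

Answer: 4n$nccnii
2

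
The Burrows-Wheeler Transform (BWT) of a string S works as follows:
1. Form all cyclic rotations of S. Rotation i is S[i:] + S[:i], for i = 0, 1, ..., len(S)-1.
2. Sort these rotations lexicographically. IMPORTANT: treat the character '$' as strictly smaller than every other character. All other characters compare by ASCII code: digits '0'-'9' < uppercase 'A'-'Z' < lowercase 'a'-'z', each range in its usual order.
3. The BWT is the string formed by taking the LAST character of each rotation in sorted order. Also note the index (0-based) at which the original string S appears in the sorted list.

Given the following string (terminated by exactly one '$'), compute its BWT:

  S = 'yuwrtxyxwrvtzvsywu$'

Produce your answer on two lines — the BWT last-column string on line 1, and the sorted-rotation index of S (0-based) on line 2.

All 19 rotations (rotation i = S[i:]+S[:i]):
  rot[0] = yuwrtxyxwrvtzvsywu$
  rot[1] = uwrtxyxwrvtzvsywu$y
  rot[2] = wrtxyxwrvtzvsywu$yu
  rot[3] = rtxyxwrvtzvsywu$yuw
  rot[4] = txyxwrvtzvsywu$yuwr
  rot[5] = xyxwrvtzvsywu$yuwrt
  rot[6] = yxwrvtzvsywu$yuwrtx
  rot[7] = xwrvtzvsywu$yuwrtxy
  rot[8] = wrvtzvsywu$yuwrtxyx
  rot[9] = rvtzvsywu$yuwrtxyxw
  rot[10] = vtzvsywu$yuwrtxyxwr
  rot[11] = tzvsywu$yuwrtxyxwrv
  rot[12] = zvsywu$yuwrtxyxwrvt
  rot[13] = vsywu$yuwrtxyxwrvtz
  rot[14] = sywu$yuwrtxyxwrvtzv
  rot[15] = ywu$yuwrtxyxwrvtzvs
  rot[16] = wu$yuwrtxyxwrvtzvsy
  rot[17] = u$yuwrtxyxwrvtzvsyw
  rot[18] = $yuwrtxyxwrvtzvsywu
Sorted (with $ < everything):
  sorted[0] = $yuwrtxyxwrvtzvsywu  (last char: 'u')
  sorted[1] = rtxyxwrvtzvsywu$yuw  (last char: 'w')
  sorted[2] = rvtzvsywu$yuwrtxyxw  (last char: 'w')
  sorted[3] = sywu$yuwrtxyxwrvtzv  (last char: 'v')
  sorted[4] = txyxwrvtzvsywu$yuwr  (last char: 'r')
  sorted[5] = tzvsywu$yuwrtxyxwrv  (last char: 'v')
  sorted[6] = u$yuwrtxyxwrvtzvsyw  (last char: 'w')
  sorted[7] = uwrtxyxwrvtzvsywu$y  (last char: 'y')
  sorted[8] = vsywu$yuwrtxyxwrvtz  (last char: 'z')
  sorted[9] = vtzvsywu$yuwrtxyxwr  (last char: 'r')
  sorted[10] = wrtxyxwrvtzvsywu$yu  (last char: 'u')
  sorted[11] = wrvtzvsywu$yuwrtxyx  (last char: 'x')
  sorted[12] = wu$yuwrtxyxwrvtzvsy  (last char: 'y')
  sorted[13] = xwrvtzvsywu$yuwrtxy  (last char: 'y')
  sorted[14] = xyxwrvtzvsywu$yuwrt  (last char: 't')
  sorted[15] = yuwrtxyxwrvtzvsywu$  (last char: '$')
  sorted[16] = ywu$yuwrtxyxwrvtzvs  (last char: 's')
  sorted[17] = yxwrvtzvsywu$yuwrtx  (last char: 'x')
  sorted[18] = zvsywu$yuwrtxyxwrvt  (last char: 't')
Last column: uwwvrvwyzruxyyt$sxt
Original string S is at sorted index 15

Answer: uwwvrvwyzruxyyt$sxt
15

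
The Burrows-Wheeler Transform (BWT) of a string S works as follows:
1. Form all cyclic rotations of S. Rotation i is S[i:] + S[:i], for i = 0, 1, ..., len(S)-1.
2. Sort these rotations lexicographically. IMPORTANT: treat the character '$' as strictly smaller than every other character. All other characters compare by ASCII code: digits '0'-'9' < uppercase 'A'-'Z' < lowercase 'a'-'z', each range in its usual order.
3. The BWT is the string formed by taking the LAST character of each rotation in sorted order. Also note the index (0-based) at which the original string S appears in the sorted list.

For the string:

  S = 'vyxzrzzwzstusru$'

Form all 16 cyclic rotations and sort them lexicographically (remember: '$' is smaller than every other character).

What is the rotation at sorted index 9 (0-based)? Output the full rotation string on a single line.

All 16 rotations (rotation i = S[i:]+S[:i]):
  rot[0] = vyxzrzzwzstusru$
  rot[1] = yxzrzzwzstusru$v
  rot[2] = xzrzzwzstusru$vy
  rot[3] = zrzzwzstusru$vyx
  rot[4] = rzzwzstusru$vyxz
  rot[5] = zzwzstusru$vyxzr
  rot[6] = zwzstusru$vyxzrz
  rot[7] = wzstusru$vyxzrzz
  rot[8] = zstusru$vyxzrzzw
  rot[9] = stusru$vyxzrzzwz
  rot[10] = tusru$vyxzrzzwzs
  rot[11] = usru$vyxzrzzwzst
  rot[12] = sru$vyxzrzzwzstu
  rot[13] = ru$vyxzrzzwzstus
  rot[14] = u$vyxzrzzwzstusr
  rot[15] = $vyxzrzzwzstusru
Sorted (with $ < everything):
  sorted[0] = $vyxzrzzwzstusru
  sorted[1] = ru$vyxzrzzwzstus
  sorted[2] = rzzwzstusru$vyxz
  sorted[3] = sru$vyxzrzzwzstu
  sorted[4] = stusru$vyxzrzzwz
  sorted[5] = tusru$vyxzrzzwzs
  sorted[6] = u$vyxzrzzwzstusr
  sorted[7] = usru$vyxzrzzwzst
  sorted[8] = vyxzrzzwzstusru$
  sorted[9] = wzstusru$vyxzrzz
  sorted[10] = xzrzzwzstusru$vy
  sorted[11] = yxzrzzwzstusru$v
  sorted[12] = zrzzwzstusru$vyx
  sorted[13] = zstusru$vyxzrzzw
  sorted[14] = zwzstusru$vyxzrz
  sorted[15] = zzwzstusru$vyxzr
sorted[9] = wzstusru$vyxzrzz

Answer: wzstusru$vyxzrzz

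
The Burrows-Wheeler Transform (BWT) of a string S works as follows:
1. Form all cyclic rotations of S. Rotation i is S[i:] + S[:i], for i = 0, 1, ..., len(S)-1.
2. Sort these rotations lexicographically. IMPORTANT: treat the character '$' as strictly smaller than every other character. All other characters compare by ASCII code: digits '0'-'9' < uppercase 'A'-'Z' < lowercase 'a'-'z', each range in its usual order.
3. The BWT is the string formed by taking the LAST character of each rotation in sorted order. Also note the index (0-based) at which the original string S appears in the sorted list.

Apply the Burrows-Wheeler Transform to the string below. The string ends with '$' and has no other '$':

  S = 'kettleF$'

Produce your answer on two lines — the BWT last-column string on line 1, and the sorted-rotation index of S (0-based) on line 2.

All 8 rotations (rotation i = S[i:]+S[:i]):
  rot[0] = kettleF$
  rot[1] = ettleF$k
  rot[2] = ttleF$ke
  rot[3] = tleF$ket
  rot[4] = leF$kett
  rot[5] = eF$kettl
  rot[6] = F$kettle
  rot[7] = $kettleF
Sorted (with $ < everything):
  sorted[0] = $kettleF  (last char: 'F')
  sorted[1] = F$kettle  (last char: 'e')
  sorted[2] = eF$kettl  (last char: 'l')
  sorted[3] = ettleF$k  (last char: 'k')
  sorted[4] = kettleF$  (last char: '$')
  sorted[5] = leF$kett  (last char: 't')
  sorted[6] = tleF$ket  (last char: 't')
  sorted[7] = ttleF$ke  (last char: 'e')
Last column: Felk$tte
Original string S is at sorted index 4

Answer: Felk$tte
4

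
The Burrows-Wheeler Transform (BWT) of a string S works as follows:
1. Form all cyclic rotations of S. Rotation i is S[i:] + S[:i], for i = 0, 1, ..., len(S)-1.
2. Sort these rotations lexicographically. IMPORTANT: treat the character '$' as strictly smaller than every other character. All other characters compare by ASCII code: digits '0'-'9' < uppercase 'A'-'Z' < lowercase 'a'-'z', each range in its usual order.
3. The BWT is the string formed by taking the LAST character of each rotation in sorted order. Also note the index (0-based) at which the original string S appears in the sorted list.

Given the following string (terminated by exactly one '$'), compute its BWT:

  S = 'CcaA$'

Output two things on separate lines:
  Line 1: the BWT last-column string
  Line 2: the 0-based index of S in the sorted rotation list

All 5 rotations (rotation i = S[i:]+S[:i]):
  rot[0] = CcaA$
  rot[1] = caA$C
  rot[2] = aA$Cc
  rot[3] = A$Cca
  rot[4] = $CcaA
Sorted (with $ < everything):
  sorted[0] = $CcaA  (last char: 'A')
  sorted[1] = A$Cca  (last char: 'a')
  sorted[2] = CcaA$  (last char: '$')
  sorted[3] = aA$Cc  (last char: 'c')
  sorted[4] = caA$C  (last char: 'C')
Last column: Aa$cC
Original string S is at sorted index 2

Answer: Aa$cC
2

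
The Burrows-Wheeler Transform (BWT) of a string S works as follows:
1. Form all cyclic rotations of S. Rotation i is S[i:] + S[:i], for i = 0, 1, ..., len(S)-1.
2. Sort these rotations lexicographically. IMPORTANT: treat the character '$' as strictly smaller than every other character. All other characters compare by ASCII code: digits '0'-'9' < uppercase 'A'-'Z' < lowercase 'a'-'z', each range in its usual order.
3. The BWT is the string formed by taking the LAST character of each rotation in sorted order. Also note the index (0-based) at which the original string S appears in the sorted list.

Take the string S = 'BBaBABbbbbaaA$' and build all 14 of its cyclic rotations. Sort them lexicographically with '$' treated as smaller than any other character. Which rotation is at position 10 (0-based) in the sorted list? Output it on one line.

Answer: baaA$BBaBABbbb

Derivation:
All 14 rotations (rotation i = S[i:]+S[:i]):
  rot[0] = BBaBABbbbbaaA$
  rot[1] = BaBABbbbbaaA$B
  rot[2] = aBABbbbbaaA$BB
  rot[3] = BABbbbbaaA$BBa
  rot[4] = ABbbbbaaA$BBaB
  rot[5] = BbbbbaaA$BBaBA
  rot[6] = bbbbaaA$BBaBAB
  rot[7] = bbbaaA$BBaBABb
  rot[8] = bbaaA$BBaBABbb
  rot[9] = baaA$BBaBABbbb
  rot[10] = aaA$BBaBABbbbb
  rot[11] = aA$BBaBABbbbba
  rot[12] = A$BBaBABbbbbaa
  rot[13] = $BBaBABbbbbaaA
Sorted (with $ < everything):
  sorted[0] = $BBaBABbbbbaaA
  sorted[1] = A$BBaBABbbbbaa
  sorted[2] = ABbbbbaaA$BBaB
  sorted[3] = BABbbbbaaA$BBa
  sorted[4] = BBaBABbbbbaaA$
  sorted[5] = BaBABbbbbaaA$B
  sorted[6] = BbbbbaaA$BBaBA
  sorted[7] = aA$BBaBABbbbba
  sorted[8] = aBABbbbbaaA$BB
  sorted[9] = aaA$BBaBABbbbb
  sorted[10] = baaA$BBaBABbbb
  sorted[11] = bbaaA$BBaBABbb
  sorted[12] = bbbaaA$BBaBABb
  sorted[13] = bbbbaaA$BBaBAB
sorted[10] = baaA$BBaBABbbb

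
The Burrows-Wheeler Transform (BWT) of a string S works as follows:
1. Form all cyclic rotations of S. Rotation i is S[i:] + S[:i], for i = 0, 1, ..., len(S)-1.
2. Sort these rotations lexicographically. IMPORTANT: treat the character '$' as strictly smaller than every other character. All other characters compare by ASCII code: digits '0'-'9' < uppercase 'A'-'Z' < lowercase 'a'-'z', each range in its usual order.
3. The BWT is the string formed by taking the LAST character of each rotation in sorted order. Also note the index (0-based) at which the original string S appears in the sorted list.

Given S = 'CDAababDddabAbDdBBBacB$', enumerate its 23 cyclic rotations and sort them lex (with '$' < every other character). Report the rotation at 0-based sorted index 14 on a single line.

Answer: acB$CDAababDddabAbDdBBB

Derivation:
All 23 rotations (rotation i = S[i:]+S[:i]):
  rot[0] = CDAababDddabAbDdBBBacB$
  rot[1] = DAababDddabAbDdBBBacB$C
  rot[2] = AababDddabAbDdBBBacB$CD
  rot[3] = ababDddabAbDdBBBacB$CDA
  rot[4] = babDddabAbDdBBBacB$CDAa
  rot[5] = abDddabAbDdBBBacB$CDAab
  rot[6] = bDddabAbDdBBBacB$CDAaba
  rot[7] = DddabAbDdBBBacB$CDAabab
  rot[8] = ddabAbDdBBBacB$CDAababD
  rot[9] = dabAbDdBBBacB$CDAababDd
  rot[10] = abAbDdBBBacB$CDAababDdd
  rot[11] = bAbDdBBBacB$CDAababDdda
  rot[12] = AbDdBBBacB$CDAababDddab
  rot[13] = bDdBBBacB$CDAababDddabA
  rot[14] = DdBBBacB$CDAababDddabAb
  rot[15] = dBBBacB$CDAababDddabAbD
  rot[16] = BBBacB$CDAababDddabAbDd
  rot[17] = BBacB$CDAababDddabAbDdB
  rot[18] = BacB$CDAababDddabAbDdBB
  rot[19] = acB$CDAababDddabAbDdBBB
  rot[20] = cB$CDAababDddabAbDdBBBa
  rot[21] = B$CDAababDddabAbDdBBBac
  rot[22] = $CDAababDddabAbDdBBBacB
Sorted (with $ < everything):
  sorted[0] = $CDAababDddabAbDdBBBacB
  sorted[1] = AababDddabAbDdBBBacB$CD
  sorted[2] = AbDdBBBacB$CDAababDddab
  sorted[3] = B$CDAababDddabAbDdBBBac
  sorted[4] = BBBacB$CDAababDddabAbDd
  sorted[5] = BBacB$CDAababDddabAbDdB
  sorted[6] = BacB$CDAababDddabAbDdBB
  sorted[7] = CDAababDddabAbDdBBBacB$
  sorted[8] = DAababDddabAbDdBBBacB$C
  sorted[9] = DdBBBacB$CDAababDddabAb
  sorted[10] = DddabAbDdBBBacB$CDAabab
  sorted[11] = abAbDdBBBacB$CDAababDdd
  sorted[12] = abDddabAbDdBBBacB$CDAab
  sorted[13] = ababDddabAbDdBBBacB$CDA
  sorted[14] = acB$CDAababDddabAbDdBBB
  sorted[15] = bAbDdBBBacB$CDAababDdda
  sorted[16] = bDdBBBacB$CDAababDddabA
  sorted[17] = bDddabAbDdBBBacB$CDAaba
  sorted[18] = babDddabAbDdBBBacB$CDAa
  sorted[19] = cB$CDAababDddabAbDdBBBa
  sorted[20] = dBBBacB$CDAababDddabAbD
  sorted[21] = dabAbDdBBBacB$CDAababDd
  sorted[22] = ddabAbDdBBBacB$CDAababD
sorted[14] = acB$CDAababDddabAbDdBBB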